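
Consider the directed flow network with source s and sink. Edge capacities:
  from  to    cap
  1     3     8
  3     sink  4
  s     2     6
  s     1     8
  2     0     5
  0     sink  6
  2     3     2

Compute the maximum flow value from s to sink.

9

Augment s→1→3→sink: bottleneck 4. Total 4.
Augment s→2→0→sink: bottleneck 5. Total 9.
No augmenting path remains in the residual graph.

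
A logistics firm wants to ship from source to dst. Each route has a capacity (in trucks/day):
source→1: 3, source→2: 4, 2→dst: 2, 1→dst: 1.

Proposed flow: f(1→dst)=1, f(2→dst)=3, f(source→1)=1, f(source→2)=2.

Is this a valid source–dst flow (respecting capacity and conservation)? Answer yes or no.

Capacity violated on 2→dst: flow 3 > capacity 2.

No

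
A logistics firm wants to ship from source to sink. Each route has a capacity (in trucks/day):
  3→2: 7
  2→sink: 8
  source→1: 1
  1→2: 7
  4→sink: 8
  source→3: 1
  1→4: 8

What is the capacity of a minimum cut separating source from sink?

2

Max flow = 2 (via 2 augmenting paths).
In the residual at optimum, the set reachable from source is {source}.
Cut edges: source→3 (cap 1), source→1 (cap 1). Sum = 2.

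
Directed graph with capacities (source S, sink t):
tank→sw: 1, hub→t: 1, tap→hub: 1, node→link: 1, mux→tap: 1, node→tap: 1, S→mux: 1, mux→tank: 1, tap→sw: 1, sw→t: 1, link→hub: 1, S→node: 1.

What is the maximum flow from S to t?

Augment S→mux→tank→sw→t: bottleneck 1. Total 1.
Augment S→node→tap→hub→t: bottleneck 1. Total 2.
No augmenting path remains in the residual graph.

2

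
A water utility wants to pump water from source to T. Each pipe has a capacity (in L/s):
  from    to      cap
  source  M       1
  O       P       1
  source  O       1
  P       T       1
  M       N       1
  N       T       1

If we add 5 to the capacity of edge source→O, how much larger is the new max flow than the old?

0

Original max flow = 2.
Even with extra capacity on source→O, another cut of capacity 2 remains binding.
New max flow = 2. Increase = 0.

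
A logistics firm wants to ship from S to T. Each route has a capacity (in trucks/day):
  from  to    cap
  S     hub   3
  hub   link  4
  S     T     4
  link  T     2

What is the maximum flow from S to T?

6

Augment S->T: bottleneck 4. Total 4.
Augment S->hub->link->T: bottleneck 2. Total 6.
No augmenting path remains in the residual graph.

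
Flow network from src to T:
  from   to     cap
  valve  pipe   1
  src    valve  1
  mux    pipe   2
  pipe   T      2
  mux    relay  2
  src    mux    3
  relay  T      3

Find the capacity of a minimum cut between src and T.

Max flow = 4 (via 3 augmenting paths).
In the residual at optimum, the set reachable from src is {src}.
Cut edges: src→mux (cap 3), src→valve (cap 1). Sum = 4.

4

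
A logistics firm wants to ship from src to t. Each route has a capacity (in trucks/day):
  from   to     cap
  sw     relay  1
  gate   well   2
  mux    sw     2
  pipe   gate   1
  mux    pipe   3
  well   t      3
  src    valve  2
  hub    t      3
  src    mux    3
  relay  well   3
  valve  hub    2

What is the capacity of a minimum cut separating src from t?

4

Max flow = 4 (via 3 augmenting paths).
In the residual at optimum, the set reachable from src is {mux, pipe, src, sw}.
Cut edges: pipe->gate (cap 1), sw->relay (cap 1), src->valve (cap 2). Sum = 4.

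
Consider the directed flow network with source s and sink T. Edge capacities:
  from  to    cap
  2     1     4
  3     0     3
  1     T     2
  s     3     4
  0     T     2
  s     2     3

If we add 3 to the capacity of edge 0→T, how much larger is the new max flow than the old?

Original max flow = 4.
After raising cap(0→T), augmenting paths through that edge carry 1 more unit.
New max flow = 5. Increase = 1.

1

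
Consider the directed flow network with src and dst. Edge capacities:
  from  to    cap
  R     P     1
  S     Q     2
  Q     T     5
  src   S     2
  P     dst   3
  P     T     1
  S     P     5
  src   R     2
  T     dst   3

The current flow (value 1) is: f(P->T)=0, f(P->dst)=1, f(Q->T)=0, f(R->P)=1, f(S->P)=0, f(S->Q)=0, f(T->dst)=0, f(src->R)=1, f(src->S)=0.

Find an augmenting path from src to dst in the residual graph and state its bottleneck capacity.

src->S->P->dst, bottleneck 2

Residual along src->S->P->dst: src->S: 2, S->P: 5, P->dst: 2.
Bottleneck = min = 2.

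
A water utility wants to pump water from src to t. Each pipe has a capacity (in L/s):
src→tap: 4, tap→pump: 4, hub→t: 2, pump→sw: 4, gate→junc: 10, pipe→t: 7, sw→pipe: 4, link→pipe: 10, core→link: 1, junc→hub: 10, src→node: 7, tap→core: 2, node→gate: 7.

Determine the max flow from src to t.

Augment src→node→gate→junc→hub→t: bottleneck 2. Total 2.
Augment src→tap→pump→sw→pipe→t: bottleneck 4. Total 6.
No augmenting path remains in the residual graph.

6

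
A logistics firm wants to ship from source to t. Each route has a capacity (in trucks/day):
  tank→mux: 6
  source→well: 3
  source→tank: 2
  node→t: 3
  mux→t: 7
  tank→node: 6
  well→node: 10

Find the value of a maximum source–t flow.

5

Augment source→tank→mux→t: bottleneck 2. Total 2.
Augment source→well→node→t: bottleneck 3. Total 5.
No augmenting path remains in the residual graph.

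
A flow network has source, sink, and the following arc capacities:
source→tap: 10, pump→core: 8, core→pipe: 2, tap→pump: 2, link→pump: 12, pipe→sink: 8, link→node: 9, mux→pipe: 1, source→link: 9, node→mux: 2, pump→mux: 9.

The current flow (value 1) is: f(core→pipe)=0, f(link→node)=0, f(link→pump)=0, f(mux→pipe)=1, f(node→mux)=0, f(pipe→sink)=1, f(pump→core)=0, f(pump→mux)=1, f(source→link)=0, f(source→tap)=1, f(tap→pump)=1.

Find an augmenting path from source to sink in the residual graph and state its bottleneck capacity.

source→tap→pump→core→pipe→sink, bottleneck 1

Residual along source→tap→pump→core→pipe→sink: source→tap: 9, tap→pump: 1, pump→core: 8, core→pipe: 2, pipe→sink: 7.
Bottleneck = min = 1.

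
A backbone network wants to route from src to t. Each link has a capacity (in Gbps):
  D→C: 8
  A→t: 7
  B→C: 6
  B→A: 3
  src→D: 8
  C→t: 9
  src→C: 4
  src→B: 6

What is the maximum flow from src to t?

Augment src→C→t: bottleneck 4. Total 4.
Augment src→D→C→t: bottleneck 5. Total 9.
Augment src→B→A→t: bottleneck 3. Total 12.
No augmenting path remains in the residual graph.

12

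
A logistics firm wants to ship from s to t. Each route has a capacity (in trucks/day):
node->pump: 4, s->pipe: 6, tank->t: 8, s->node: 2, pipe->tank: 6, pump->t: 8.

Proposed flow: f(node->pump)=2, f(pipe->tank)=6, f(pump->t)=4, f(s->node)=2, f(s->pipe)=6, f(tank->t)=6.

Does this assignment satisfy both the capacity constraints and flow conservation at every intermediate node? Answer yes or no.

Conservation fails at pump: inflow 2 ≠ outflow 4.

No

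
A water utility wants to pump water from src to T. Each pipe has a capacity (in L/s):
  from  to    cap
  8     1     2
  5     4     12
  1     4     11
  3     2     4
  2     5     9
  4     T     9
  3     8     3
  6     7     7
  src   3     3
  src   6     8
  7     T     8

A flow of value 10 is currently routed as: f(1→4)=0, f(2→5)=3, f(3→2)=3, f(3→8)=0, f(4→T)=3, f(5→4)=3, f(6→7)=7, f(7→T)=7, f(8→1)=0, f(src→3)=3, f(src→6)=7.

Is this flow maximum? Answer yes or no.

Residual reachable from src: {6, src}; T is not reachable.
Saturated cut: 6→7, src→3 with total capacity 10 = current flow value. Flow is maximum.

Yes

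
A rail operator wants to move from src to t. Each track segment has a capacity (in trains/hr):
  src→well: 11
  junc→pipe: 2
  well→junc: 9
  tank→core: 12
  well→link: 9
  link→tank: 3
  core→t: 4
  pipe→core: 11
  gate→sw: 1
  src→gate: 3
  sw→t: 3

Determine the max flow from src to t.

Augment src→gate→sw→t: bottleneck 1. Total 1.
Augment src→well→link→tank→core→t: bottleneck 3. Total 4.
Augment src→well→junc→pipe→core→t: bottleneck 1. Total 5.
No augmenting path remains in the residual graph.

5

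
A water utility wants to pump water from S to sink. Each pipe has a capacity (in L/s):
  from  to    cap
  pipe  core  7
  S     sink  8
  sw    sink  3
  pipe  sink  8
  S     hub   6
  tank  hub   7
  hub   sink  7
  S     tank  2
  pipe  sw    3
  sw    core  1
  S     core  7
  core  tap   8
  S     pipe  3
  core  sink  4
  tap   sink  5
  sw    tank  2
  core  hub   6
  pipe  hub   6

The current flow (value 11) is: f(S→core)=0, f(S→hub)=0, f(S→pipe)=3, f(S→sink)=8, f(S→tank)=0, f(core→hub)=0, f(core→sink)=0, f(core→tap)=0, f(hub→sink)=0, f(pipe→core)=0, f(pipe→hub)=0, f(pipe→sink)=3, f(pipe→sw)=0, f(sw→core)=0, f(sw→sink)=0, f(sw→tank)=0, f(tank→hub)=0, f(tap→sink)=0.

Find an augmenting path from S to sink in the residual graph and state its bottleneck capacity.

Residual along S→core→sink: S→core: 7, core→sink: 4.
Bottleneck = min = 4.

S→core→sink, bottleneck 4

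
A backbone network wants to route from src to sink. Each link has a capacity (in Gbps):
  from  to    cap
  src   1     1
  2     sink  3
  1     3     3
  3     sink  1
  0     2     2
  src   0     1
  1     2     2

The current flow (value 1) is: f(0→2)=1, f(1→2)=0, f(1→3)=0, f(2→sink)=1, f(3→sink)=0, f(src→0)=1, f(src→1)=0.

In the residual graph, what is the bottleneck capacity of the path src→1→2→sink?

Residual capacities along the path: src→1: 1, 1→2: 2, 2→sink: 2.
Minimum is 1.

1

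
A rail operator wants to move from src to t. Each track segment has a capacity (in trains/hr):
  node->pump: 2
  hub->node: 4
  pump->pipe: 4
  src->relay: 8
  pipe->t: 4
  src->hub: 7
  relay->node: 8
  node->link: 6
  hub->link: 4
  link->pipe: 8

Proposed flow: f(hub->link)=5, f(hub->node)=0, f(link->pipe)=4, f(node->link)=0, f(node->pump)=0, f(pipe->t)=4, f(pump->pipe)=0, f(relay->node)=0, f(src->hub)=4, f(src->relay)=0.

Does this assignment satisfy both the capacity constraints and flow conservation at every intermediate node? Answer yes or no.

Capacity violated on hub->link: flow 5 > capacity 4.

No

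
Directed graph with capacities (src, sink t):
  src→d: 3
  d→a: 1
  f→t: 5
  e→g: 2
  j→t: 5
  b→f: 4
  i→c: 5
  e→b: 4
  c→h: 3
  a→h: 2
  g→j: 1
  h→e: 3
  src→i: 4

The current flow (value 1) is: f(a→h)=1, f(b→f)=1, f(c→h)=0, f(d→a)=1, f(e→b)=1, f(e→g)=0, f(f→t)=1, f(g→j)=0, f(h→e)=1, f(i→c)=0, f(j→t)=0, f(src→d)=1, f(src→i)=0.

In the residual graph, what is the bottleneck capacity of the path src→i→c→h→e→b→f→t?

Residual capacities along the path: src→i: 4, i→c: 5, c→h: 3, h→e: 2, e→b: 3, b→f: 3, f→t: 4.
Minimum is 2.

2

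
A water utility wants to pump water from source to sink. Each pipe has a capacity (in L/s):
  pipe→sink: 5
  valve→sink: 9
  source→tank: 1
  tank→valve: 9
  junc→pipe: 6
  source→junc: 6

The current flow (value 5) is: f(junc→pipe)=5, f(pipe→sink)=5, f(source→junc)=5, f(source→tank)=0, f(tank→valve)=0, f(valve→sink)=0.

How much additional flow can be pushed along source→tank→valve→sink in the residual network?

Residual capacities along the path: source→tank: 1, tank→valve: 9, valve→sink: 9.
Minimum is 1.

1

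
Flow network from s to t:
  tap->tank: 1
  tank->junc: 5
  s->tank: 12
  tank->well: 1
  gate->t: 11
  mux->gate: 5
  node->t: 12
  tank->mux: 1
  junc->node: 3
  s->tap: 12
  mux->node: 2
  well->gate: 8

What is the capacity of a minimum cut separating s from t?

Max flow = 5 (via 3 augmenting paths).
In the residual at optimum, the set reachable from s is {junc, s, tank, tap}.
Cut edges: tank->mux (cap 1), tank->well (cap 1), junc->node (cap 3). Sum = 5.

5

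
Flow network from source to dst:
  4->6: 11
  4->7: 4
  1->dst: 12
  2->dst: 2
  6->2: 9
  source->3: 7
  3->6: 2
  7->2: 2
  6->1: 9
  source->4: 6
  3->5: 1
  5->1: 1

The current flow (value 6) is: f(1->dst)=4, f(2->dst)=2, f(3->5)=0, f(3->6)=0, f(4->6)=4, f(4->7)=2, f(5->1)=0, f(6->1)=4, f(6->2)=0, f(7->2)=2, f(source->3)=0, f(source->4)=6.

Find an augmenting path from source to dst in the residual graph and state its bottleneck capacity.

source->3->6->1->dst, bottleneck 2

Residual along source->3->6->1->dst: source->3: 7, 3->6: 2, 6->1: 5, 1->dst: 8.
Bottleneck = min = 2.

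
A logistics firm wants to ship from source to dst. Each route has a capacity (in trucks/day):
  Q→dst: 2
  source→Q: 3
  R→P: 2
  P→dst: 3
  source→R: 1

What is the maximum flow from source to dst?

Augment source→Q→dst: bottleneck 2. Total 2.
Augment source→R→P→dst: bottleneck 1. Total 3.
No augmenting path remains in the residual graph.

3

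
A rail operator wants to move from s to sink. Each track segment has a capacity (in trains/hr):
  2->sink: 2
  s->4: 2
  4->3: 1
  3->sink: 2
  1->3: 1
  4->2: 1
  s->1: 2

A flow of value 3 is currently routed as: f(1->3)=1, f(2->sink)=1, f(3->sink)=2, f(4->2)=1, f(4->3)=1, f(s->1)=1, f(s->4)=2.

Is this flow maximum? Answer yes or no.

Residual reachable from s: {1, s}; sink is not reachable.
Saturated cut: s->4, 1->3 with total capacity 3 = current flow value. Flow is maximum.

Yes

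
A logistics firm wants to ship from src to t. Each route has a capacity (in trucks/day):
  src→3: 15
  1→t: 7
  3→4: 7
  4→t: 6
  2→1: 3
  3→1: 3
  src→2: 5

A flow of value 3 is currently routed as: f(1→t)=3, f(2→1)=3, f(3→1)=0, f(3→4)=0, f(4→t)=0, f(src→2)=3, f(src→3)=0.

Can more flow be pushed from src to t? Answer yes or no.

Yes

Residual path src→3→1→t has bottleneck 3 > 0.
Pushing 3 along it raises the flow to 6, so the given flow is not maximum.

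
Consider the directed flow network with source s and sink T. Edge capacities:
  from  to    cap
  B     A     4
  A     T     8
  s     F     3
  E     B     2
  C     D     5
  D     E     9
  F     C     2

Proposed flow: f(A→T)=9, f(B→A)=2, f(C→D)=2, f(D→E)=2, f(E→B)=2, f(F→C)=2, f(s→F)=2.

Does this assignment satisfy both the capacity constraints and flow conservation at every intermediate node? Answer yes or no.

No

Capacity violated on A→T: flow 9 > capacity 8.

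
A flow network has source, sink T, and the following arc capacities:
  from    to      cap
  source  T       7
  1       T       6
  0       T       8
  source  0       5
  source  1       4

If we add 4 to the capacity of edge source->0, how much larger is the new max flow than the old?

Original max flow = 16.
After raising cap(source->0), augmenting paths through that edge carry 3 more units.
New max flow = 19. Increase = 3.

3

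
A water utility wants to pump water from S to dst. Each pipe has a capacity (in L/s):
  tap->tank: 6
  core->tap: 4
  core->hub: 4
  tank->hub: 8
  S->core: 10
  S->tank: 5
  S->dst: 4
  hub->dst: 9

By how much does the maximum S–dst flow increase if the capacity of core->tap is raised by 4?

Original max flow = 13.
Edge core->tap does not cross the min cut (source side {S, core, hub, tank, tap}), so extra capacity there cannot help.
New max flow = 13. Increase = 0.

0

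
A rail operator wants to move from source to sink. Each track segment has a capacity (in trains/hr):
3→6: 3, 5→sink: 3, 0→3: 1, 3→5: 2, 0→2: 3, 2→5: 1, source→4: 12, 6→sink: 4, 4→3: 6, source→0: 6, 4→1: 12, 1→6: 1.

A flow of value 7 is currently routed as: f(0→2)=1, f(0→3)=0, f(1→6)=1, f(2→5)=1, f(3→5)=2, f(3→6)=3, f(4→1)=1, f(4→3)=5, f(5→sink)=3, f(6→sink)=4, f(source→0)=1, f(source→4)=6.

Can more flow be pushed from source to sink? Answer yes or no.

No

Residual reachable from source: {0, 1, 2, 3, 4, source}; sink is not reachable.
Saturated cut: 1→6, 3→6, 3→5, 2→5 with total capacity 7 = current flow value. Flow is maximum.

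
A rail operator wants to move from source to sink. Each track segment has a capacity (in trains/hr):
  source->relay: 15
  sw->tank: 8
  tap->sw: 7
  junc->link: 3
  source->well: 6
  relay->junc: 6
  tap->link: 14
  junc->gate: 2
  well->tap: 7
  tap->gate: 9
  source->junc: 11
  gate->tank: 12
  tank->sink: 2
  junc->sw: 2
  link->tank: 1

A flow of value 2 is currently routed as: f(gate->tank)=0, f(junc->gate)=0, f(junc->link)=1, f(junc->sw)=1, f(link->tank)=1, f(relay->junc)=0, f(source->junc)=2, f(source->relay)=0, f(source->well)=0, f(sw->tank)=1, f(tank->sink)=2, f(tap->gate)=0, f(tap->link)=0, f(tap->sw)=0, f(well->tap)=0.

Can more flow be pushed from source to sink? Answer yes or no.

Residual reachable from source: {gate, junc, link, relay, source, sw, tank, tap, well}; sink is not reachable.
Saturated cut: tank->sink with total capacity 2 = current flow value. Flow is maximum.

No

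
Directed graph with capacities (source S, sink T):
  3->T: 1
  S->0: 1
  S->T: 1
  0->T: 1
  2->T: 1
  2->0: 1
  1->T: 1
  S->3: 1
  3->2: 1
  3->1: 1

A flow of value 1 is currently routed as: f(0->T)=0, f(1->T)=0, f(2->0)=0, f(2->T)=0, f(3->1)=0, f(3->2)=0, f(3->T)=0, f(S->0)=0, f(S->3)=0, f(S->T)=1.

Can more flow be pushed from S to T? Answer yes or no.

Yes

Residual path S->3->T has bottleneck 1 > 0.
Pushing 1 along it raises the flow to 2, so the given flow is not maximum.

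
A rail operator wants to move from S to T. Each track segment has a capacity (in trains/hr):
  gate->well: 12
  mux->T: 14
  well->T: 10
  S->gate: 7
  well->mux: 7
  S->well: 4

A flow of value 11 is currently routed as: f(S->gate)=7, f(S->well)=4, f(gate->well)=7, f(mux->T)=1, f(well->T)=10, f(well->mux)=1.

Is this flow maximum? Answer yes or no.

Residual reachable from S: {S}; T is not reachable.
Saturated cut: S->gate, S->well with total capacity 11 = current flow value. Flow is maximum.

Yes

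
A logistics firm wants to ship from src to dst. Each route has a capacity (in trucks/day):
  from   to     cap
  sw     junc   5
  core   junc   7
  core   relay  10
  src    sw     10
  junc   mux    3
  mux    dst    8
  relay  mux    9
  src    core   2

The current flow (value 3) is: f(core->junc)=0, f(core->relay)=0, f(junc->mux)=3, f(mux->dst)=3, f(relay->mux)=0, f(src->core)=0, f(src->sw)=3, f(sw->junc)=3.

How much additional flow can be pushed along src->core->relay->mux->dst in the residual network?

2

Residual capacities along the path: src->core: 2, core->relay: 10, relay->mux: 9, mux->dst: 5.
Minimum is 2.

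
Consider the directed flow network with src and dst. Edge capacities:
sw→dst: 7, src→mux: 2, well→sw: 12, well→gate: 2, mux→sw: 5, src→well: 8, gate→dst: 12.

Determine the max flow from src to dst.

Augment src→well→gate→dst: bottleneck 2. Total 2.
Augment src→well→sw→dst: bottleneck 6. Total 8.
Augment src→mux→sw→dst: bottleneck 1. Total 9.
No augmenting path remains in the residual graph.

9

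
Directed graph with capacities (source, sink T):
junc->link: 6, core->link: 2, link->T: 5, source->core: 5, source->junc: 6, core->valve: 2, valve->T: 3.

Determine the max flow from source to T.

Augment source->junc->link->T: bottleneck 5. Total 5.
Augment source->core->valve->T: bottleneck 2. Total 7.
No augmenting path remains in the residual graph.

7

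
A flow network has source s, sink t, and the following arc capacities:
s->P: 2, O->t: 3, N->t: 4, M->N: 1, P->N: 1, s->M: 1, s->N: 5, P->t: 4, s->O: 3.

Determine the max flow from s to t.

Augment s->P->t: bottleneck 2. Total 2.
Augment s->N->t: bottleneck 4. Total 6.
Augment s->O->t: bottleneck 3. Total 9.
No augmenting path remains in the residual graph.

9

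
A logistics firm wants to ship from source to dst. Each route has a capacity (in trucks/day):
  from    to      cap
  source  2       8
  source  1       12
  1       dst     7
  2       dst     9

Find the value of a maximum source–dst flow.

Augment source->1->dst: bottleneck 7. Total 7.
Augment source->2->dst: bottleneck 8. Total 15.
No augmenting path remains in the residual graph.

15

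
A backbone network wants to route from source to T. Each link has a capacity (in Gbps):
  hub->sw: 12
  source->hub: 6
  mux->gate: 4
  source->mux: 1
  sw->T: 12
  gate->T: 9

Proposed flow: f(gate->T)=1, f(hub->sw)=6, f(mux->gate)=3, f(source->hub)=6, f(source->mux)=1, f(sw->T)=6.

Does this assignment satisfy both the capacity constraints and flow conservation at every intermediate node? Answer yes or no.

No

Conservation fails at mux: inflow 1 ≠ outflow 3.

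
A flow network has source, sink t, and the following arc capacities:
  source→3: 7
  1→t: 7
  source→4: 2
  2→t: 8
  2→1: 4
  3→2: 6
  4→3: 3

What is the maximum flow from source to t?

Augment source→3→2→t: bottleneck 6. Total 6.
No augmenting path remains in the residual graph.

6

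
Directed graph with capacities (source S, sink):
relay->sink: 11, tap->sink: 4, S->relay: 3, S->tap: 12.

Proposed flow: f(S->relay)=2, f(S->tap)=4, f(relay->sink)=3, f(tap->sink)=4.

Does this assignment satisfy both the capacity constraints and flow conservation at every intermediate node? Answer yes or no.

Conservation fails at relay: inflow 2 ≠ outflow 3.

No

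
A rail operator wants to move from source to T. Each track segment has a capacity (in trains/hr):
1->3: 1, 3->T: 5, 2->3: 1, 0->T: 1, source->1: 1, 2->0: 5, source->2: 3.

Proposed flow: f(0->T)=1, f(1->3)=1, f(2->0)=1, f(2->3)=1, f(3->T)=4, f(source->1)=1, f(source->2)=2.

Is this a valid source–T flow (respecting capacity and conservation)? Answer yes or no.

No

Conservation fails at 3: inflow 2 ≠ outflow 4.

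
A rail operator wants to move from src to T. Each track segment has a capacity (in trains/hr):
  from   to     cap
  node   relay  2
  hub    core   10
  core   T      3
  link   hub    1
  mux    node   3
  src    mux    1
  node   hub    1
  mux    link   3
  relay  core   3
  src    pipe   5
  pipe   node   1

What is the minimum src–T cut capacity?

Max flow = 2 (via 2 augmenting paths).
In the residual at optimum, the set reachable from src is {pipe, src}.
Cut edges: src->mux (cap 1), pipe->node (cap 1). Sum = 2.

2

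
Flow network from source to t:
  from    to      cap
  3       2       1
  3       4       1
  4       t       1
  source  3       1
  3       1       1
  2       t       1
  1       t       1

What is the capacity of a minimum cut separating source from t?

Max flow = 1 (via 1 augmenting path).
In the residual at optimum, the set reachable from source is {source}.
Cut edges: source->3 (cap 1). Sum = 1.

1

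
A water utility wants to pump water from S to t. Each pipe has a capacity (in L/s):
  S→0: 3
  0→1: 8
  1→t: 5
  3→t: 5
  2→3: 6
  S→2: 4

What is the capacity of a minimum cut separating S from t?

Max flow = 7 (via 2 augmenting paths).
In the residual at optimum, the set reachable from S is {S}.
Cut edges: S→0 (cap 3), S→2 (cap 4). Sum = 7.

7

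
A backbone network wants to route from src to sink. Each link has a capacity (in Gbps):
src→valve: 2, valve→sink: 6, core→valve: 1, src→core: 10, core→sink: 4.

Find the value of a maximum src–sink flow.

7

Augment src→core→sink: bottleneck 4. Total 4.
Augment src→valve→sink: bottleneck 2. Total 6.
Augment src→core→valve→sink: bottleneck 1. Total 7.
No augmenting path remains in the residual graph.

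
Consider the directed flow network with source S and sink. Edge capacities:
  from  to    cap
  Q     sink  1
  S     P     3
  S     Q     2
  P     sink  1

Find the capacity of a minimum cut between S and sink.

2

Max flow = 2 (via 2 augmenting paths).
In the residual at optimum, the set reachable from S is {P, Q, S}.
Cut edges: P→sink (cap 1), Q→sink (cap 1). Sum = 2.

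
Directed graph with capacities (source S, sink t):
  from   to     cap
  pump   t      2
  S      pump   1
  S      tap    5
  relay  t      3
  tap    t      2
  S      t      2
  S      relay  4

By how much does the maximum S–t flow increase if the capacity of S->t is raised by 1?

1

Original max flow = 8.
After raising cap(S->t), augmenting paths through that edge carry 1 more unit.
New max flow = 9. Increase = 1.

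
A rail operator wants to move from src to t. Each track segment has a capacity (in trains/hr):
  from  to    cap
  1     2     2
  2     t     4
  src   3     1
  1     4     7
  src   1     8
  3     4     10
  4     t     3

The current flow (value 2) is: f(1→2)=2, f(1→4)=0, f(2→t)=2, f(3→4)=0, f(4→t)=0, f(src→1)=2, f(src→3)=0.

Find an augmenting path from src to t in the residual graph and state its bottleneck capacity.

Residual along src→1→4→t: src→1: 6, 1→4: 7, 4→t: 3.
Bottleneck = min = 3.

src→1→4→t, bottleneck 3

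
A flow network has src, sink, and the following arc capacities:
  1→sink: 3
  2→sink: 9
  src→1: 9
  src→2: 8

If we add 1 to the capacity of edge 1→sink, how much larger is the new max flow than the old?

Original max flow = 11.
After raising cap(1→sink), augmenting paths through that edge carry 1 more unit.
New max flow = 12. Increase = 1.

1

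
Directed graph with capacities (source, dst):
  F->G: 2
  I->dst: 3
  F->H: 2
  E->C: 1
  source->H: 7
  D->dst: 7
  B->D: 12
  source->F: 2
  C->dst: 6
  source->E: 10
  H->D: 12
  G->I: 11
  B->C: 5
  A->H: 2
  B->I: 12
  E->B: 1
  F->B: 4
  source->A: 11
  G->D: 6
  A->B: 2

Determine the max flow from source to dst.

Augment source->E->C->dst: bottleneck 1. Total 1.
Augment source->H->D->dst: bottleneck 7. Total 8.
Augment source->E->B->C->dst: bottleneck 1. Total 9.
Augment source->A->B->C->dst: bottleneck 2. Total 11.
Augment source->F->B->C->dst: bottleneck 2. Total 13.
No augmenting path remains in the residual graph.

13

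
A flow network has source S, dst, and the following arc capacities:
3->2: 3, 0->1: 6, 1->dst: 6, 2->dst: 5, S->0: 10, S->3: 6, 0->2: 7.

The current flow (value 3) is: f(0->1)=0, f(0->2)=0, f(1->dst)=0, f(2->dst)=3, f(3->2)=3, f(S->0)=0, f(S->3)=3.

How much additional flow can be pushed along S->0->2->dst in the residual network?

Residual capacities along the path: S->0: 10, 0->2: 7, 2->dst: 2.
Minimum is 2.

2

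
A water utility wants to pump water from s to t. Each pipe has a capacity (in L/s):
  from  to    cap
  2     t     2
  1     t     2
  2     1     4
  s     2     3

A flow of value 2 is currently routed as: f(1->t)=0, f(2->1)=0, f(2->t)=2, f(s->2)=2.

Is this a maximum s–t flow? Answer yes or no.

Residual path s->2->1->t has bottleneck 1 > 0.
Pushing 1 along it raises the flow to 3, so the given flow is not maximum.

No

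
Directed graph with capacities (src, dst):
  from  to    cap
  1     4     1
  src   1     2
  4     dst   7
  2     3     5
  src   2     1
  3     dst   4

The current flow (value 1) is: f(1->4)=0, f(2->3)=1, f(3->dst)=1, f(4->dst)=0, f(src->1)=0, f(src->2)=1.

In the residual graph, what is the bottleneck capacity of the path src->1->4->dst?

Residual capacities along the path: src->1: 2, 1->4: 1, 4->dst: 7.
Minimum is 1.

1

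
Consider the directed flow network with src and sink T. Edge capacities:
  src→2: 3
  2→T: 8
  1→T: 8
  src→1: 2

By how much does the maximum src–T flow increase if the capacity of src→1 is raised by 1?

1

Original max flow = 5.
After raising cap(src→1), augmenting paths through that edge carry 1 more unit.
New max flow = 6. Increase = 1.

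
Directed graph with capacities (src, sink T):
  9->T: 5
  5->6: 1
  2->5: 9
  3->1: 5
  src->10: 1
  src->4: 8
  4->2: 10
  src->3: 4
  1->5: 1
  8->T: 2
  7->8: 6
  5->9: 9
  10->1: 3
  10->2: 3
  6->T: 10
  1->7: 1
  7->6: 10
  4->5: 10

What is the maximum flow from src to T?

Augment src->4->5->6->T: bottleneck 1. Total 1.
Augment src->4->5->9->T: bottleneck 5. Total 6.
Augment src->10->1->7->8->T: bottleneck 1. Total 7.
No augmenting path remains in the residual graph.

7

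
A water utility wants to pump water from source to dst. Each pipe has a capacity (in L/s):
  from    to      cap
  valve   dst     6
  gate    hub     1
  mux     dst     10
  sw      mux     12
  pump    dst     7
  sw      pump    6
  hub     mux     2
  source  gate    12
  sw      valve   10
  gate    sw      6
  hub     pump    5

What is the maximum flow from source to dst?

Augment source→gate→hub→pump→dst: bottleneck 1. Total 1.
Augment source→gate→sw→pump→dst: bottleneck 6. Total 7.
No augmenting path remains in the residual graph.

7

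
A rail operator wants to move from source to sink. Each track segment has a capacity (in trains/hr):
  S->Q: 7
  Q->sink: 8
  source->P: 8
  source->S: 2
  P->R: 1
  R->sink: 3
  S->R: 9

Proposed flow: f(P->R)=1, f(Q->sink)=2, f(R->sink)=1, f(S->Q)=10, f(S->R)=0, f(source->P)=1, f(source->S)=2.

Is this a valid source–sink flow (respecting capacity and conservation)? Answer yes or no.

Capacity violated on S->Q: flow 10 > capacity 7.

No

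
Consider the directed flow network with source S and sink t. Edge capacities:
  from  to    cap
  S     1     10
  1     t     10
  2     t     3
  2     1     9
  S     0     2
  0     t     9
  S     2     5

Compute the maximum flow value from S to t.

15

Augment S→2→t: bottleneck 3. Total 3.
Augment S→0→t: bottleneck 2. Total 5.
Augment S→1→t: bottleneck 10. Total 15.
No augmenting path remains in the residual graph.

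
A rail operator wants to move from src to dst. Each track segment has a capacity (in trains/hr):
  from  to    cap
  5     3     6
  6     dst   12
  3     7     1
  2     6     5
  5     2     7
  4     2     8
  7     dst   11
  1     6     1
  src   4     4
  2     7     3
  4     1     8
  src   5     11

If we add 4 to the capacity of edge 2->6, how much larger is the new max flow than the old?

Original max flow = 10.
After raising cap(2->6), augmenting paths through that edge carry 2 more units.
New max flow = 12. Increase = 2.

2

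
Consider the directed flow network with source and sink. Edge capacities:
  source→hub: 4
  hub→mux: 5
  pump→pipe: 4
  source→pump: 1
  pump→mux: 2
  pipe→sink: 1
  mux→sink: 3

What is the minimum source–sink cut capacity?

4

Max flow = 4 (via 2 augmenting paths).
In the residual at optimum, the set reachable from source is {hub, mux, source}.
Cut edges: source→pump (cap 1), mux→sink (cap 3). Sum = 4.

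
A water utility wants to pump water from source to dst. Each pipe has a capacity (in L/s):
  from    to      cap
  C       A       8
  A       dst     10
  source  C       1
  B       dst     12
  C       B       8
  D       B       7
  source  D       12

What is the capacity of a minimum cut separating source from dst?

Max flow = 8 (via 2 augmenting paths).
In the residual at optimum, the set reachable from source is {D, source}.
Cut edges: source->C (cap 1), D->B (cap 7). Sum = 8.

8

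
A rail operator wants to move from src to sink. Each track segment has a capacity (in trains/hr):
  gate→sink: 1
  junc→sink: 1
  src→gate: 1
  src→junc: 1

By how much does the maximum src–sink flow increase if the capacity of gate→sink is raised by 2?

Original max flow = 2.
Edge gate→sink does not cross the min cut (source side {src}), so extra capacity there cannot help.
New max flow = 2. Increase = 0.

0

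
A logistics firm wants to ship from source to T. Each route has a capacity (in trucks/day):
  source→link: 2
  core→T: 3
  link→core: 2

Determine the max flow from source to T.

Augment source→link→core→T: bottleneck 2. Total 2.
No augmenting path remains in the residual graph.

2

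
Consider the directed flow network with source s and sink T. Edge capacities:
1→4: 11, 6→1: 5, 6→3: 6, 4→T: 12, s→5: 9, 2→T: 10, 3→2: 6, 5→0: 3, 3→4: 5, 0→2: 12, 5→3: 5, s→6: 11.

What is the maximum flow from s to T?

19

Augment s→5→0→2→T: bottleneck 3. Total 3.
Augment s→5→3→2→T: bottleneck 5. Total 8.
Augment s→6→3→2→T: bottleneck 1. Total 9.
Augment s→6→3→4→T: bottleneck 5. Total 14.
Augment s→6→1→4→T: bottleneck 5. Total 19.
No augmenting path remains in the residual graph.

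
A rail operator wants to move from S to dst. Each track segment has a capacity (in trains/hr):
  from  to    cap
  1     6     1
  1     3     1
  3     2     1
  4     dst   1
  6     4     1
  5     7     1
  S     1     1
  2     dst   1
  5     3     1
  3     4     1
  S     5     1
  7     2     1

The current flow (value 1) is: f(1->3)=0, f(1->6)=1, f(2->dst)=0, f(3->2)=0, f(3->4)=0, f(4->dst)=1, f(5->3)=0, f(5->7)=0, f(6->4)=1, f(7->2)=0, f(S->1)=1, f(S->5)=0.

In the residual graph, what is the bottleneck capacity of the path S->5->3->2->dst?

1

Residual capacities along the path: S->5: 1, 5->3: 1, 3->2: 1, 2->dst: 1.
Minimum is 1.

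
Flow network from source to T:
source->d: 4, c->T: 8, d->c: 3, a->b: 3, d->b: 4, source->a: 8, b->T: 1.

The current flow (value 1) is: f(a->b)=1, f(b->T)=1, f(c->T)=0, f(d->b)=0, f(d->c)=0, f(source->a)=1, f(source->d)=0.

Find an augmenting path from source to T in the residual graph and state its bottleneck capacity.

source->d->c->T, bottleneck 3

Residual along source->d->c->T: source->d: 4, d->c: 3, c->T: 8.
Bottleneck = min = 3.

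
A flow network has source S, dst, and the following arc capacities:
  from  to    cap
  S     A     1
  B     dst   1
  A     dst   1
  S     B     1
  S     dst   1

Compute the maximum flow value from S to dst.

Augment S→dst: bottleneck 1. Total 1.
Augment S→B→dst: bottleneck 1. Total 2.
Augment S→A→dst: bottleneck 1. Total 3.
No augmenting path remains in the residual graph.

3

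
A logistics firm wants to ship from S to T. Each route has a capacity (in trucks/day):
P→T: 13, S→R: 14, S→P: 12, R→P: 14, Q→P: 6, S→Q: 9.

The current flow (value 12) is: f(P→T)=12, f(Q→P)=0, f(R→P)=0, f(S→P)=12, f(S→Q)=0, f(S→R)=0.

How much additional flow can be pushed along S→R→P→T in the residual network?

1

Residual capacities along the path: S→R: 14, R→P: 14, P→T: 1.
Minimum is 1.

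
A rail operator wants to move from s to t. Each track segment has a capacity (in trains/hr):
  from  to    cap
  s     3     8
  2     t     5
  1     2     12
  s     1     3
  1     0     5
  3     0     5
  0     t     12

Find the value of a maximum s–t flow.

8

Augment s->1->2->t: bottleneck 3. Total 3.
Augment s->3->0->t: bottleneck 5. Total 8.
No augmenting path remains in the residual graph.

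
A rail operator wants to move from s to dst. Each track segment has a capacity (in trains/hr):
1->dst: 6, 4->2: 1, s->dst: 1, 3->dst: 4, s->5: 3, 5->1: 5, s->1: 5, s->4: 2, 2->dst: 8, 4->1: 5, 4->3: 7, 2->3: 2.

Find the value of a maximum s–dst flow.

Augment s->dst: bottleneck 1. Total 1.
Augment s->1->dst: bottleneck 5. Total 6.
Augment s->5->1->dst: bottleneck 1. Total 7.
Augment s->4->2->dst: bottleneck 1. Total 8.
Augment s->4->3->dst: bottleneck 1. Total 9.
No augmenting path remains in the residual graph.

9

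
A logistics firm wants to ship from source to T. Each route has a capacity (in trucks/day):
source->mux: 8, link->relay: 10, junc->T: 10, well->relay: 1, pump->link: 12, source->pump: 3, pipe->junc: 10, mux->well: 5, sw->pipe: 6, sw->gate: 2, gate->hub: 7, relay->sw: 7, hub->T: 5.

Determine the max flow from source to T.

4

Augment source->mux->well->relay->sw->gate->hub->T: bottleneck 1. Total 1.
Augment source->pump->link->relay->sw->gate->hub->T: bottleneck 1. Total 2.
Augment source->pump->link->relay->sw->pipe->junc->T: bottleneck 2. Total 4.
No augmenting path remains in the residual graph.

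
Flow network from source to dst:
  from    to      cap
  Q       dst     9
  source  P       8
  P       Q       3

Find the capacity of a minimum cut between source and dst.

3

Max flow = 3 (via 1 augmenting path).
In the residual at optimum, the set reachable from source is {P, source}.
Cut edges: P→Q (cap 3). Sum = 3.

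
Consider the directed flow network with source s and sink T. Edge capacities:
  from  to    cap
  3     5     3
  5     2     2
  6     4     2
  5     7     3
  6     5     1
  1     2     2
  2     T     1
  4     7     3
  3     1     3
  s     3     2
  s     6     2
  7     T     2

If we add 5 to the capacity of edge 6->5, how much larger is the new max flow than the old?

Original max flow = 3.
Edge 6->5 does not cross the min cut (source side {1, 2, 3, 4, 5, 6, 7, s}), so extra capacity there cannot help.
New max flow = 3. Increase = 0.

0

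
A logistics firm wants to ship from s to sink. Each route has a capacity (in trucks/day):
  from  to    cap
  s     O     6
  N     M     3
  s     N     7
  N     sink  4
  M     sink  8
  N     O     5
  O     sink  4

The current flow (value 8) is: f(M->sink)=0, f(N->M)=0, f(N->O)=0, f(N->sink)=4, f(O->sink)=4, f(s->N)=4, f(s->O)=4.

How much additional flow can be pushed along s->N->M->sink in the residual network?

Residual capacities along the path: s->N: 3, N->M: 3, M->sink: 8.
Minimum is 3.

3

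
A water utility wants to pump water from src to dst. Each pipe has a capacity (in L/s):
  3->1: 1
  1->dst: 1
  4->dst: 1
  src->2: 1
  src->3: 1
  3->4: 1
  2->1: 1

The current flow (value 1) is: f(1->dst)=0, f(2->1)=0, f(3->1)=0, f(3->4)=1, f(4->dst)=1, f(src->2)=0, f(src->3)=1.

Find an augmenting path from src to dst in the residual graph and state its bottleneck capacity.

src->2->1->dst, bottleneck 1

Residual along src->2->1->dst: src->2: 1, 2->1: 1, 1->dst: 1.
Bottleneck = min = 1.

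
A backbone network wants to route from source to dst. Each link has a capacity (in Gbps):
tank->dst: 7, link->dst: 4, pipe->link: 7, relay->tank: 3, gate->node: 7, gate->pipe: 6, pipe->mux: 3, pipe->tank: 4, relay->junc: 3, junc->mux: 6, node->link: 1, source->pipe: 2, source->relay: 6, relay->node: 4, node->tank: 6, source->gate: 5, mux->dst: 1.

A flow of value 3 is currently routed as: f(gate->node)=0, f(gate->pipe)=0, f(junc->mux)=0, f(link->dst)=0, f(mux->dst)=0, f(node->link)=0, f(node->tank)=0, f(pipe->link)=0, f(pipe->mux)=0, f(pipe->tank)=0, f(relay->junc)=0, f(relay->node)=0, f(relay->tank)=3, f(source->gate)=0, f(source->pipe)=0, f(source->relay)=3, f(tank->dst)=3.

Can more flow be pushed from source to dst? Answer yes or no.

Yes

Residual path source->pipe->link->dst has bottleneck 2 > 0.
Pushing 2 along it raises the flow to 5, so the given flow is not maximum.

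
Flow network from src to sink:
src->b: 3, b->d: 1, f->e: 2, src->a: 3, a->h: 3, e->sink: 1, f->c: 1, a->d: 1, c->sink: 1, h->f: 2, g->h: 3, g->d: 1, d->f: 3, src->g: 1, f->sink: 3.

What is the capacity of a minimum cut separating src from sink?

5

Max flow = 5 (via 4 augmenting paths).
In the residual at optimum, the set reachable from src is {b, src}.
Cut edges: src->a (cap 3), src->g (cap 1), b->d (cap 1). Sum = 5.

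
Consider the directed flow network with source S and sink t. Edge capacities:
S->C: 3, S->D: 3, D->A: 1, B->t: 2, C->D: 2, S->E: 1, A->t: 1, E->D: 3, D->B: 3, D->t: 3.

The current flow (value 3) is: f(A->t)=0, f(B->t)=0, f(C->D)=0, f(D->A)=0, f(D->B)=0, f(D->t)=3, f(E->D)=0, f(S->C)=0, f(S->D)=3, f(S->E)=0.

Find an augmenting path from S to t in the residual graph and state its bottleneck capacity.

S->C->D->B->t, bottleneck 2

Residual along S->C->D->B->t: S->C: 3, C->D: 2, D->B: 3, B->t: 2.
Bottleneck = min = 2.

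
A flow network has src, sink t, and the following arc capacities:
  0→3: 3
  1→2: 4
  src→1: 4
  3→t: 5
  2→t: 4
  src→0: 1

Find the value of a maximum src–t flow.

5

Augment src→0→3→t: bottleneck 1. Total 1.
Augment src→1→2→t: bottleneck 4. Total 5.
No augmenting path remains in the residual graph.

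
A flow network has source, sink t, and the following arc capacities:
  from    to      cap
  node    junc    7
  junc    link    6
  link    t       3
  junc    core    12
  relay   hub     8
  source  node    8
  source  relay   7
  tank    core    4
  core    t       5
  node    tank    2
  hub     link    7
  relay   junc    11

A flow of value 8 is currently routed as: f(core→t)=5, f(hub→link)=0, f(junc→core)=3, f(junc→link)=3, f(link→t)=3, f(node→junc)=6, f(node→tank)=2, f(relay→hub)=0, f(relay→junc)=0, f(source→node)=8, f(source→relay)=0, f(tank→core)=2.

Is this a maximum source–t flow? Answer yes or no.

Yes

Residual reachable from source: {core, hub, junc, link, node, relay, source, tank}; t is not reachable.
Saturated cut: core→t, link→t with total capacity 8 = current flow value. Flow is maximum.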